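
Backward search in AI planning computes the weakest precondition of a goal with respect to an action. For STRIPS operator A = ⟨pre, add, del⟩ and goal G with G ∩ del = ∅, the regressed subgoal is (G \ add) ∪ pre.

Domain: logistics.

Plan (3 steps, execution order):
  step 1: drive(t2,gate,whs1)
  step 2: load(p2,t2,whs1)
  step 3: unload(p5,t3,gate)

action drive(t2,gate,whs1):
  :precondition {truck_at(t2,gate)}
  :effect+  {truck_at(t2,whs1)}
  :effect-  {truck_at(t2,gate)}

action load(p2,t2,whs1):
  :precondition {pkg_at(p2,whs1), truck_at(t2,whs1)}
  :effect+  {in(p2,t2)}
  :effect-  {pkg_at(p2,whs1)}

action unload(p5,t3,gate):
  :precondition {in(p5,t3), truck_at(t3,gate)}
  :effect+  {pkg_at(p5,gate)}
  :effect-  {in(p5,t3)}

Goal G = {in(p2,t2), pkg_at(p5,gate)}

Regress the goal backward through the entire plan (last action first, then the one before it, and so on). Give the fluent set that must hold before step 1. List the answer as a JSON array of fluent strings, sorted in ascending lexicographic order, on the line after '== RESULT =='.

Regress step by step:
  through step 3 (unload(p5,t3,gate)): drop {pkg_at(p5,gate)}, keep {in(p2,t2)}, require {in(p5,t3), truck_at(t3,gate)}
    → {in(p2,t2), in(p5,t3), truck_at(t3,gate)}
  through step 2 (load(p2,t2,whs1)): drop {in(p2,t2)}, keep {in(p5,t3), truck_at(t3,gate)}, require {pkg_at(p2,whs1), truck_at(t2,whs1)}
    → {in(p5,t3), pkg_at(p2,whs1), truck_at(t2,whs1), truck_at(t3,gate)}
  through step 1 (drive(t2,gate,whs1)): drop {truck_at(t2,whs1)}, keep {in(p5,t3), pkg_at(p2,whs1), truck_at(t3,gate)}, require {truck_at(t2,gate)}
    → {in(p5,t3), pkg_at(p2,whs1), truck_at(t2,gate), truck_at(t3,gate)}

== RESULT ==
["in(p5,t3)", "pkg_at(p2,whs1)", "truck_at(t2,gate)", "truck_at(t3,gate)"]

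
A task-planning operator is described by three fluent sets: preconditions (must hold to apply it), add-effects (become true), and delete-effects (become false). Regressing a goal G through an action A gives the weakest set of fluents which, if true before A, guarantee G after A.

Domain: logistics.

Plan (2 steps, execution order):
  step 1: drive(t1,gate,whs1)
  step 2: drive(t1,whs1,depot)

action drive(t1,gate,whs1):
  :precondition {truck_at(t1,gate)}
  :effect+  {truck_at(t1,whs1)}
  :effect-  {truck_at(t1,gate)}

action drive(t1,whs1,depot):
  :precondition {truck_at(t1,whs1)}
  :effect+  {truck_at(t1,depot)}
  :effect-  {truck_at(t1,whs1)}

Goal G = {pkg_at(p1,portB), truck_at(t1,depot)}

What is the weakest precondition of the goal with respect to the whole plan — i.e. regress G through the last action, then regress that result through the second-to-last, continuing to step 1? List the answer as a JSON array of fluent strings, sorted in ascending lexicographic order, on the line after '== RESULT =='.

Regress step by step:
  through step 2 (drive(t1,whs1,depot)): drop {truck_at(t1,depot)}, keep {pkg_at(p1,portB)}, require {truck_at(t1,whs1)}
    → {pkg_at(p1,portB), truck_at(t1,whs1)}
  through step 1 (drive(t1,gate,whs1)): drop {truck_at(t1,whs1)}, keep {pkg_at(p1,portB)}, require {truck_at(t1,gate)}
    → {pkg_at(p1,portB), truck_at(t1,gate)}

== RESULT ==
["pkg_at(p1,portB)", "truck_at(t1,gate)"]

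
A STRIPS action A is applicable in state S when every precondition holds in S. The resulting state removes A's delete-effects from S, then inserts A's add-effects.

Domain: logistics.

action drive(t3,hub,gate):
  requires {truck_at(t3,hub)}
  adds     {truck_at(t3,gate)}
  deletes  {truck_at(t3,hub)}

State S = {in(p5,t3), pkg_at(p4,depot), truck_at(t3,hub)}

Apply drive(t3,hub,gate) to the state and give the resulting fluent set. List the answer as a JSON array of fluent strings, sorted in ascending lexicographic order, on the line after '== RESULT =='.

Progress:
  pre ⊆ S: {truck_at(t3,hub)} ⊆ S  — applicable
  S \ del = {in(p5,t3), pkg_at(p4,depot)}
  ∪ add   = {in(p5,t3), pkg_at(p4,depot), truck_at(t3,gate)}

== RESULT ==
["in(p5,t3)", "pkg_at(p4,depot)", "truck_at(t3,gate)"]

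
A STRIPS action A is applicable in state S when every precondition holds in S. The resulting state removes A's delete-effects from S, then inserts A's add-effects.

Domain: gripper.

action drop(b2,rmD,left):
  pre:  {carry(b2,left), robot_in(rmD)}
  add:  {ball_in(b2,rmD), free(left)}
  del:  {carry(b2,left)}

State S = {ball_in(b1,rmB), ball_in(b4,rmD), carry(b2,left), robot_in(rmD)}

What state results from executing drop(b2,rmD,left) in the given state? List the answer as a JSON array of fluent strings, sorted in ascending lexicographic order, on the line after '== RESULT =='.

Compute (S \ del) ∪ add:
  pre ⊆ S: {carry(b2,left), robot_in(rmD)} ⊆ S  — applicable
  S \ del = {ball_in(b1,rmB), ball_in(b4,rmD), robot_in(rmD)}
  ∪ add   = {ball_in(b1,rmB), ball_in(b2,rmD), ball_in(b4,rmD), free(left), robot_in(rmD)}

== RESULT ==
["ball_in(b1,rmB)", "ball_in(b2,rmD)", "ball_in(b4,rmD)", "free(left)", "robot_in(rmD)"]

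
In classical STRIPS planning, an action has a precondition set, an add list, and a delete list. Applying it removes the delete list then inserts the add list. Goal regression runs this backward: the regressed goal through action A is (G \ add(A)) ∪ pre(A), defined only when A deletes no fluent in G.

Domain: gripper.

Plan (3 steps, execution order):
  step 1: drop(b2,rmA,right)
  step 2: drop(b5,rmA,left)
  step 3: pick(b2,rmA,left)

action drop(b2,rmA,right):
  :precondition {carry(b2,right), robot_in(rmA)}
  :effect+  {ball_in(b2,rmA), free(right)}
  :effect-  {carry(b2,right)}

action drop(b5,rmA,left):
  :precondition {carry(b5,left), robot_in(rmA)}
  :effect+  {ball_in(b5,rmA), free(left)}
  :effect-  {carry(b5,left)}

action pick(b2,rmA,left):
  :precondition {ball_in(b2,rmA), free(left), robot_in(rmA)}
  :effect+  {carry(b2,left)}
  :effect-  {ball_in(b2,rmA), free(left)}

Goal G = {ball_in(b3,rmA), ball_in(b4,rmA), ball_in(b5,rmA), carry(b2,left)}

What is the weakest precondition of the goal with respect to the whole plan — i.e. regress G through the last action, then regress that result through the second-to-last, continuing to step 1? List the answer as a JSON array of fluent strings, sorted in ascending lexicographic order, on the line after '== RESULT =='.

Work backward from the goal:
  through step 3 (pick(b2,rmA,left)): drop {carry(b2,left)}, keep {ball_in(b3,rmA), ball_in(b4,rmA), ball_in(b5,rmA)}, require {ball_in(b2,rmA), free(left), robot_in(rmA)}
    → {ball_in(b2,rmA), ball_in(b3,rmA), ball_in(b4,rmA), ball_in(b5,rmA), free(left), robot_in(rmA)}
  through step 2 (drop(b5,rmA,left)): drop {ball_in(b5,rmA), free(left)}, keep {ball_in(b2,rmA), ball_in(b3,rmA), ball_in(b4,rmA), robot_in(rmA)}, require {carry(b5,left), robot_in(rmA)}
    → {ball_in(b2,rmA), ball_in(b3,rmA), ball_in(b4,rmA), carry(b5,left), robot_in(rmA)}
  through step 1 (drop(b2,rmA,right)): drop {ball_in(b2,rmA)}, keep {ball_in(b3,rmA), ball_in(b4,rmA), carry(b5,left), robot_in(rmA)}, require {carry(b2,right), robot_in(rmA)}
    → {ball_in(b3,rmA), ball_in(b4,rmA), carry(b2,right), carry(b5,left), robot_in(rmA)}

== RESULT ==
["ball_in(b3,rmA)", "ball_in(b4,rmA)", "carry(b2,right)", "carry(b5,left)", "robot_in(rmA)"]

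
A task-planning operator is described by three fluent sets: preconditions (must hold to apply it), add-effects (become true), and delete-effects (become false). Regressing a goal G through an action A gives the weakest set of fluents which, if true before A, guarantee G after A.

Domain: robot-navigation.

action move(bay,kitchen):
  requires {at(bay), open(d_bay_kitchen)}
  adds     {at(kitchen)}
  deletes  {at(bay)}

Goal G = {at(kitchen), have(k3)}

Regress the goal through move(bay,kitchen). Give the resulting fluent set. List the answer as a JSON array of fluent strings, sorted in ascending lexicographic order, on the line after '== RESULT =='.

Regress:
  G ∩ del = {}  (empty — regression defined)
  G \ add = {at(kitchen), have(k3)} \ {at(kitchen)} = {have(k3)}
  ∪ pre   = {have(k3)} ∪ {at(bay), open(d_bay_kitchen)}
          = {at(bay), have(k3), open(d_bay_kitchen)}

== RESULT ==
["at(bay)", "have(k3)", "open(d_bay_kitchen)"]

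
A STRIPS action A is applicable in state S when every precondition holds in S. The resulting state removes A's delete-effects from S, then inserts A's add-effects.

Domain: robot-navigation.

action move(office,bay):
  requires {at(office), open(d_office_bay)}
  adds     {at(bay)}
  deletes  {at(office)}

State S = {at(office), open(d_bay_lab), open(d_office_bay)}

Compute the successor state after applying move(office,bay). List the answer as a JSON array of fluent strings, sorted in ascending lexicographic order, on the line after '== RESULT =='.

Compute (S \ del) ∪ add:
  pre ⊆ S: {at(office), open(d_office_bay)} ⊆ S  — applicable
  S \ del = {open(d_bay_lab), open(d_office_bay)}
  ∪ add   = {at(bay), open(d_bay_lab), open(d_office_bay)}

== RESULT ==
["at(bay)", "open(d_bay_lab)", "open(d_office_bay)"]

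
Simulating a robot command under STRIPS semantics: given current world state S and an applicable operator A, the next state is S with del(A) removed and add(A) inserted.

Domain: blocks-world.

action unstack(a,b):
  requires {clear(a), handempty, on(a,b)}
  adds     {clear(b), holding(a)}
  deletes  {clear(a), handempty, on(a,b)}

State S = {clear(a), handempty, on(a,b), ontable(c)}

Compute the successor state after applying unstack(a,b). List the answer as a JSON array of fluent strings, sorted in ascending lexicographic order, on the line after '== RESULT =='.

Compute (S \ del) ∪ add:
  pre ⊆ S: {clear(a), handempty, on(a,b)} ⊆ S  — applicable
  S \ del = {ontable(c)}
  ∪ add   = {clear(b), holding(a), ontable(c)}

== RESULT ==
["clear(b)", "holding(a)", "ontable(c)"]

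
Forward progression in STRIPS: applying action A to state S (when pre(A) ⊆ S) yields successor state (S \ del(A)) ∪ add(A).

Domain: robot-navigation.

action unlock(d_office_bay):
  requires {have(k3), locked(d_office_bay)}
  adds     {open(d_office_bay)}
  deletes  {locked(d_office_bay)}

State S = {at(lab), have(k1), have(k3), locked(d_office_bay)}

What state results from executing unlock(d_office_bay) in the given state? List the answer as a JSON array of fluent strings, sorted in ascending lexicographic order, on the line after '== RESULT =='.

Compute (S \ del) ∪ add:
  pre ⊆ S: {have(k3), locked(d_office_bay)} ⊆ S  — applicable
  S \ del = {at(lab), have(k1), have(k3)}
  ∪ add   = {at(lab), have(k1), have(k3), open(d_office_bay)}

== RESULT ==
["at(lab)", "have(k1)", "have(k3)", "open(d_office_bay)"]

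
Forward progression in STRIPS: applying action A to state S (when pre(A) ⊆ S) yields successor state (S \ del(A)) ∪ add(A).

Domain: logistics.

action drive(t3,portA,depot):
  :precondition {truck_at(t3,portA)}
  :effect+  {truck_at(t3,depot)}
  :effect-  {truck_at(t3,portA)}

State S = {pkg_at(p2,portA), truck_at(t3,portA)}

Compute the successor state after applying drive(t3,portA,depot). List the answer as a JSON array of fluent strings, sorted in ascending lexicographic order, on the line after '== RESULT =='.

Progress:
  pre ⊆ S: {truck_at(t3,portA)} ⊆ S  — applicable
  S \ del = {pkg_at(p2,portA)}
  ∪ add   = {pkg_at(p2,portA), truck_at(t3,depot)}

== RESULT ==
["pkg_at(p2,portA)", "truck_at(t3,depot)"]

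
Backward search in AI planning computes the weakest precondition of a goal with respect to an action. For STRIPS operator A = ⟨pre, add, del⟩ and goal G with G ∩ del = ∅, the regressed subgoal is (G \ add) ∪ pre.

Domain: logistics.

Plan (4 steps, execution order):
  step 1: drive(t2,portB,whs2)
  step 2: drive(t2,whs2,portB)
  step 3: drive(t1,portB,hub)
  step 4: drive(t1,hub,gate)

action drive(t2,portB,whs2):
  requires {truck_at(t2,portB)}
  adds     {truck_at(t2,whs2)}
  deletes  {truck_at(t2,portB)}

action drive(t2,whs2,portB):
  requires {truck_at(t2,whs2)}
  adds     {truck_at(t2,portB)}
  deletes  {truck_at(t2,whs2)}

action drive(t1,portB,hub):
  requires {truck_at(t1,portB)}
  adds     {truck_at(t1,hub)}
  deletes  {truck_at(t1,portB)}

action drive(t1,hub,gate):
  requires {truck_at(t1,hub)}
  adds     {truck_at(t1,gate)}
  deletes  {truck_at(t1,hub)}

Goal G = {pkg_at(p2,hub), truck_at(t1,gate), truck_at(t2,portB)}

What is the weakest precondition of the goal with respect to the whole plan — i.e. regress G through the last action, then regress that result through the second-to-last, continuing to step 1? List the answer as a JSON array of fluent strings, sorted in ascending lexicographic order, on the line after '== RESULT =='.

Regress step by step:
  through step 4 (drive(t1,hub,gate)): drop {truck_at(t1,gate)}, keep {pkg_at(p2,hub), truck_at(t2,portB)}, require {truck_at(t1,hub)}
    → {pkg_at(p2,hub), truck_at(t1,hub), truck_at(t2,portB)}
  through step 3 (drive(t1,portB,hub)): drop {truck_at(t1,hub)}, keep {pkg_at(p2,hub), truck_at(t2,portB)}, require {truck_at(t1,portB)}
    → {pkg_at(p2,hub), truck_at(t1,portB), truck_at(t2,portB)}
  through step 2 (drive(t2,whs2,portB)): drop {truck_at(t2,portB)}, keep {pkg_at(p2,hub), truck_at(t1,portB)}, require {truck_at(t2,whs2)}
    → {pkg_at(p2,hub), truck_at(t1,portB), truck_at(t2,whs2)}
  through step 1 (drive(t2,portB,whs2)): drop {truck_at(t2,whs2)}, keep {pkg_at(p2,hub), truck_at(t1,portB)}, require {truck_at(t2,portB)}
    → {pkg_at(p2,hub), truck_at(t1,portB), truck_at(t2,portB)}

== RESULT ==
["pkg_at(p2,hub)", "truck_at(t1,portB)", "truck_at(t2,portB)"]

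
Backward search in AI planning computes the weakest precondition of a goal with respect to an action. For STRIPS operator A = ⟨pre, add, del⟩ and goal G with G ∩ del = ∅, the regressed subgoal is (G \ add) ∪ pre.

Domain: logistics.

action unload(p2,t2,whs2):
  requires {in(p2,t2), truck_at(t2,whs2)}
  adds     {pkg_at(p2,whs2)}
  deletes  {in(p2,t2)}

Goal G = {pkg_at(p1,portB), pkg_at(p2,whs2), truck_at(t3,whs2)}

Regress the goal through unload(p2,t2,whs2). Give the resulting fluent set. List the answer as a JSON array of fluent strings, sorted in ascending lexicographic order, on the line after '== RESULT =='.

Regress:
  G ∩ del = {}  (empty — regression defined)
  G \ add = {pkg_at(p1,portB), pkg_at(p2,whs2), truck_at(t3,whs2)} \ {pkg_at(p2,whs2)} = {pkg_at(p1,portB), truck_at(t3,whs2)}
  ∪ pre   = {pkg_at(p1,portB), truck_at(t3,whs2)} ∪ {in(p2,t2), truck_at(t2,whs2)}
          = {in(p2,t2), pkg_at(p1,portB), truck_at(t2,whs2), truck_at(t3,whs2)}

== RESULT ==
["in(p2,t2)", "pkg_at(p1,portB)", "truck_at(t2,whs2)", "truck_at(t3,whs2)"]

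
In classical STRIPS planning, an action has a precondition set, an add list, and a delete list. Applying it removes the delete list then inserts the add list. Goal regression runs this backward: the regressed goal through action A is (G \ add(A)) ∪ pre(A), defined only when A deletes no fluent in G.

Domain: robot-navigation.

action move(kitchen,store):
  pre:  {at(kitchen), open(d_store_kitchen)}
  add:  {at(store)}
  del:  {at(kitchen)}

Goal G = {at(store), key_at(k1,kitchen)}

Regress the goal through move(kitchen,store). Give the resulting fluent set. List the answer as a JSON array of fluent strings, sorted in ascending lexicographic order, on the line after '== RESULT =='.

Compute (G \ add) ∪ pre:
  G ∩ del = {}  (empty — regression defined)
  G \ add = {at(store), key_at(k1,kitchen)} \ {at(store)} = {key_at(k1,kitchen)}
  ∪ pre   = {key_at(k1,kitchen)} ∪ {at(kitchen), open(d_store_kitchen)}
          = {at(kitchen), key_at(k1,kitchen), open(d_store_kitchen)}

== RESULT ==
["at(kitchen)", "key_at(k1,kitchen)", "open(d_store_kitchen)"]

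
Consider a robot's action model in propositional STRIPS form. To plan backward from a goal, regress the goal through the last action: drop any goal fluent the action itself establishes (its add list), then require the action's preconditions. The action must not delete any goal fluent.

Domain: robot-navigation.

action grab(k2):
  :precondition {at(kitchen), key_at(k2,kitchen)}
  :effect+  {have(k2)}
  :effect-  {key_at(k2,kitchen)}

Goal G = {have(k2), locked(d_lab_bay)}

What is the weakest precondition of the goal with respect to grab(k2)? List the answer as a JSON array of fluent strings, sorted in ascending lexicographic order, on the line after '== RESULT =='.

Compute (G \ add) ∪ pre:
  G ∩ del = {}  (empty — regression defined)
  G \ add = {have(k2), locked(d_lab_bay)} \ {have(k2)} = {locked(d_lab_bay)}
  ∪ pre   = {locked(d_lab_bay)} ∪ {at(kitchen), key_at(k2,kitchen)}
          = {at(kitchen), key_at(k2,kitchen), locked(d_lab_bay)}

== RESULT ==
["at(kitchen)", "key_at(k2,kitchen)", "locked(d_lab_bay)"]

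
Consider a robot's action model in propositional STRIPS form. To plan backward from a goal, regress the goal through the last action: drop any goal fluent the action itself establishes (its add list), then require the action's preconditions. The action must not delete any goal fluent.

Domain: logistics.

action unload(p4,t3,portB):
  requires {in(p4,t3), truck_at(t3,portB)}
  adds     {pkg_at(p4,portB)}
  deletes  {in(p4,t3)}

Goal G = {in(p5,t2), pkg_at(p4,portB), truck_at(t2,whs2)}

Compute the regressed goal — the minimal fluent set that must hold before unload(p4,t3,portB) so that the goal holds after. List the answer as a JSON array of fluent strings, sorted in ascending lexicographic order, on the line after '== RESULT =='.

Compute (G \ add) ∪ pre:
  G ∩ del = {}  (empty — regression defined)
  G \ add = {in(p5,t2), pkg_at(p4,portB), truck_at(t2,whs2)} \ {pkg_at(p4,portB)} = {in(p5,t2), truck_at(t2,whs2)}
  ∪ pre   = {in(p5,t2), truck_at(t2,whs2)} ∪ {in(p4,t3), truck_at(t3,portB)}
          = {in(p4,t3), in(p5,t2), truck_at(t2,whs2), truck_at(t3,portB)}

== RESULT ==
["in(p4,t3)", "in(p5,t2)", "truck_at(t2,whs2)", "truck_at(t3,portB)"]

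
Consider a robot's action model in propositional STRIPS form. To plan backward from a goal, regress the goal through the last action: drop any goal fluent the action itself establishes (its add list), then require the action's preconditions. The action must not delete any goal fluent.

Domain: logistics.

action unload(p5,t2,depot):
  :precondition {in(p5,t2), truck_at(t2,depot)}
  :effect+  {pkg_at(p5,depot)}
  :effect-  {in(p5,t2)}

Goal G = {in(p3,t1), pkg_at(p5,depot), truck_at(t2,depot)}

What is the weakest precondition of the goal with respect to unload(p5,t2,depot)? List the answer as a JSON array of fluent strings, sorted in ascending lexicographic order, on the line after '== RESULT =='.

Regress:
  G ∩ del = {}  (empty — regression defined)
  G \ add = {in(p3,t1), pkg_at(p5,depot), truck_at(t2,depot)} \ {pkg_at(p5,depot)} = {in(p3,t1), truck_at(t2,depot)}
  ∪ pre   = {in(p3,t1), truck_at(t2,depot)} ∪ {in(p5,t2), truck_at(t2,depot)}
          = {in(p3,t1), in(p5,t2), truck_at(t2,depot)}

== RESULT ==
["in(p3,t1)", "in(p5,t2)", "truck_at(t2,depot)"]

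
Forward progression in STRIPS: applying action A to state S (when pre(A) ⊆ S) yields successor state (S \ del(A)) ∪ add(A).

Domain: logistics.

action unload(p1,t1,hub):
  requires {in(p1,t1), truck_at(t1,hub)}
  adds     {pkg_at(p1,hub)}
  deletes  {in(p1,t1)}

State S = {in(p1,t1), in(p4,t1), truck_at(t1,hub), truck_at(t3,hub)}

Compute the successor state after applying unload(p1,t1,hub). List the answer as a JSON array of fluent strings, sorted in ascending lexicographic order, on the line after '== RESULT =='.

Compute (S \ del) ∪ add:
  pre ⊆ S: {in(p1,t1), truck_at(t1,hub)} ⊆ S  — applicable
  S \ del = {in(p4,t1), truck_at(t1,hub), truck_at(t3,hub)}
  ∪ add   = {in(p4,t1), pkg_at(p1,hub), truck_at(t1,hub), truck_at(t3,hub)}

== RESULT ==
["in(p4,t1)", "pkg_at(p1,hub)", "truck_at(t1,hub)", "truck_at(t3,hub)"]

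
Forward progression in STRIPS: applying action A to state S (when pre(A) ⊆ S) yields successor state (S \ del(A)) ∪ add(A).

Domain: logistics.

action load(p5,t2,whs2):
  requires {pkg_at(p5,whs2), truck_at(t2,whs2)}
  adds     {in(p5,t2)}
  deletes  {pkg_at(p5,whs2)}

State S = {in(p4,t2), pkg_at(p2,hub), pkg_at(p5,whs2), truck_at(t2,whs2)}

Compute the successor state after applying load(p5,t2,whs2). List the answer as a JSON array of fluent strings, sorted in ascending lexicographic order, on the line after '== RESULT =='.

Compute (S \ del) ∪ add:
  pre ⊆ S: {pkg_at(p5,whs2), truck_at(t2,whs2)} ⊆ S  — applicable
  S \ del = {in(p4,t2), pkg_at(p2,hub), truck_at(t2,whs2)}
  ∪ add   = {in(p4,t2), in(p5,t2), pkg_at(p2,hub), truck_at(t2,whs2)}

== RESULT ==
["in(p4,t2)", "in(p5,t2)", "pkg_at(p2,hub)", "truck_at(t2,whs2)"]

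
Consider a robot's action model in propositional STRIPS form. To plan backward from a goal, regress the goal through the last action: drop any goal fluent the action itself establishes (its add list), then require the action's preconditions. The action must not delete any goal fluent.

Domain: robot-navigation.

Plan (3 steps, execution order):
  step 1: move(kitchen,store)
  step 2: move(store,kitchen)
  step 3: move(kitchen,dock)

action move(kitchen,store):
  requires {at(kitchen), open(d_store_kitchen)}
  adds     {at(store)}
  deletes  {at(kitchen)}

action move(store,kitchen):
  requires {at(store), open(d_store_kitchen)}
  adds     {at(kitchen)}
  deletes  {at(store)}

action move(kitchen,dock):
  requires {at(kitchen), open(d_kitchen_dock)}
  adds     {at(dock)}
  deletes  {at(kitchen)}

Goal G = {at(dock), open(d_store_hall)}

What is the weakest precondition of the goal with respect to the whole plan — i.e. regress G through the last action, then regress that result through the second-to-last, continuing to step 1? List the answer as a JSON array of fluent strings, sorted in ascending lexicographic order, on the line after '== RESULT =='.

Work backward from the goal:
  through step 3 (move(kitchen,dock)): drop {at(dock)}, keep {open(d_store_hall)}, require {at(kitchen), open(d_kitchen_dock)}
    → {at(kitchen), open(d_kitchen_dock), open(d_store_hall)}
  through step 2 (move(store,kitchen)): drop {at(kitchen)}, keep {open(d_kitchen_dock), open(d_store_hall)}, require {at(store), open(d_store_kitchen)}
    → {at(store), open(d_kitchen_dock), open(d_store_hall), open(d_store_kitchen)}
  through step 1 (move(kitchen,store)): drop {at(store)}, keep {open(d_kitchen_dock), open(d_store_hall), open(d_store_kitchen)}, require {at(kitchen), open(d_store_kitchen)}
    → {at(kitchen), open(d_kitchen_dock), open(d_store_hall), open(d_store_kitchen)}

== RESULT ==
["at(kitchen)", "open(d_kitchen_dock)", "open(d_store_hall)", "open(d_store_kitchen)"]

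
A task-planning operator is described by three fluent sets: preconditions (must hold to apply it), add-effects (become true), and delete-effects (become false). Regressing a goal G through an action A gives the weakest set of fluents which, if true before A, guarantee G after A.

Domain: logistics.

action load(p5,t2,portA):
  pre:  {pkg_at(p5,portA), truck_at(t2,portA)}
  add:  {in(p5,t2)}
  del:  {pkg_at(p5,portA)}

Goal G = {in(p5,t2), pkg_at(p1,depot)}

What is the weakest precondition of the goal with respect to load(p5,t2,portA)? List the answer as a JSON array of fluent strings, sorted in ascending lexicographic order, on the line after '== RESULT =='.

Regress:
  G ∩ del = {}  (empty — regression defined)
  G \ add = {in(p5,t2), pkg_at(p1,depot)} \ {in(p5,t2)} = {pkg_at(p1,depot)}
  ∪ pre   = {pkg_at(p1,depot)} ∪ {pkg_at(p5,portA), truck_at(t2,portA)}
          = {pkg_at(p1,depot), pkg_at(p5,portA), truck_at(t2,portA)}

== RESULT ==
["pkg_at(p1,depot)", "pkg_at(p5,portA)", "truck_at(t2,portA)"]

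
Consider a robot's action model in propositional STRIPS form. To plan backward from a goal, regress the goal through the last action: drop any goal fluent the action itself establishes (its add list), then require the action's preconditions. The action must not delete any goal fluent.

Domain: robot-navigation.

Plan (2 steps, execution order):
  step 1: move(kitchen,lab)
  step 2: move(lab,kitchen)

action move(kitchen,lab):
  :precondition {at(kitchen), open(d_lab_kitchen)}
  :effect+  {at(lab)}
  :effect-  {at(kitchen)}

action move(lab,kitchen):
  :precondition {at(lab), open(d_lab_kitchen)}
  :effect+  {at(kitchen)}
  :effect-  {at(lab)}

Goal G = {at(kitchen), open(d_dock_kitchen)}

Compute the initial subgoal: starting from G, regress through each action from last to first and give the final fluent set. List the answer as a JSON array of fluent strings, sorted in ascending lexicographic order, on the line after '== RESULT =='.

Regress step by step:
  through step 2 (move(lab,kitchen)): drop {at(kitchen)}, keep {open(d_dock_kitchen)}, require {at(lab), open(d_lab_kitchen)}
    → {at(lab), open(d_dock_kitchen), open(d_lab_kitchen)}
  through step 1 (move(kitchen,lab)): drop {at(lab)}, keep {open(d_dock_kitchen), open(d_lab_kitchen)}, require {at(kitchen), open(d_lab_kitchen)}
    → {at(kitchen), open(d_dock_kitchen), open(d_lab_kitchen)}

== RESULT ==
["at(kitchen)", "open(d_dock_kitchen)", "open(d_lab_kitchen)"]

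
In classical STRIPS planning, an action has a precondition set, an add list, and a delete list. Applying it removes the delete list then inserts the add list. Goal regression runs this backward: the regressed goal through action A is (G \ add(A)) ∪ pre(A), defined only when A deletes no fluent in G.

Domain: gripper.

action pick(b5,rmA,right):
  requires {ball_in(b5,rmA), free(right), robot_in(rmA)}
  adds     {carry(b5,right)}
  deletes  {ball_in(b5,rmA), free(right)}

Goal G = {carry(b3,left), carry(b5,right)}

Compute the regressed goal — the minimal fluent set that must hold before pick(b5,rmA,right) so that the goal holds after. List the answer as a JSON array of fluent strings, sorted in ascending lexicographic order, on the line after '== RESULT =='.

Compute (G \ add) ∪ pre:
  G ∩ del = {}  (empty — regression defined)
  G \ add = {carry(b3,left), carry(b5,right)} \ {carry(b5,right)} = {carry(b3,left)}
  ∪ pre   = {carry(b3,left)} ∪ {ball_in(b5,rmA), free(right), robot_in(rmA)}
          = {ball_in(b5,rmA), carry(b3,left), free(right), robot_in(rmA)}

== RESULT ==
["ball_in(b5,rmA)", "carry(b3,left)", "free(right)", "robot_in(rmA)"]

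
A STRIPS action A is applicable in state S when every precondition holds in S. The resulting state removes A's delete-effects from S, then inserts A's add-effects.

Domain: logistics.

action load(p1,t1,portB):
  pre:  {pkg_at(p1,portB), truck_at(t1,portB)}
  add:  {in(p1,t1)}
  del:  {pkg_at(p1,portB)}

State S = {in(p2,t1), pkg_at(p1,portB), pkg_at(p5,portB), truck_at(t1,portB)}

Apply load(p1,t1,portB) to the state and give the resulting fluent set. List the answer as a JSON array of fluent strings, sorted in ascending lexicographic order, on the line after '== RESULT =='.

Progress:
  pre ⊆ S: {pkg_at(p1,portB), truck_at(t1,portB)} ⊆ S  — applicable
  S \ del = {in(p2,t1), pkg_at(p5,portB), truck_at(t1,portB)}
  ∪ add   = {in(p1,t1), in(p2,t1), pkg_at(p5,portB), truck_at(t1,portB)}

== RESULT ==
["in(p1,t1)", "in(p2,t1)", "pkg_at(p5,portB)", "truck_at(t1,portB)"]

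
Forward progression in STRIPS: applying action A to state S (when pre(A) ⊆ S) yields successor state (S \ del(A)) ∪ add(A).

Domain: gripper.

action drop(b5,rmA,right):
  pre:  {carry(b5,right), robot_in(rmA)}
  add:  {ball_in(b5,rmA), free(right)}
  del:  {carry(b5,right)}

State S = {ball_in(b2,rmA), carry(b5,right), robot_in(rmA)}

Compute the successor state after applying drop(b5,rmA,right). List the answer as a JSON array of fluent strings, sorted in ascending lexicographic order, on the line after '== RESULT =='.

Progress:
  pre ⊆ S: {carry(b5,right), robot_in(rmA)} ⊆ S  — applicable
  S \ del = {ball_in(b2,rmA), robot_in(rmA)}
  ∪ add   = {ball_in(b2,rmA), ball_in(b5,rmA), free(right), robot_in(rmA)}

== RESULT ==
["ball_in(b2,rmA)", "ball_in(b5,rmA)", "free(right)", "robot_in(rmA)"]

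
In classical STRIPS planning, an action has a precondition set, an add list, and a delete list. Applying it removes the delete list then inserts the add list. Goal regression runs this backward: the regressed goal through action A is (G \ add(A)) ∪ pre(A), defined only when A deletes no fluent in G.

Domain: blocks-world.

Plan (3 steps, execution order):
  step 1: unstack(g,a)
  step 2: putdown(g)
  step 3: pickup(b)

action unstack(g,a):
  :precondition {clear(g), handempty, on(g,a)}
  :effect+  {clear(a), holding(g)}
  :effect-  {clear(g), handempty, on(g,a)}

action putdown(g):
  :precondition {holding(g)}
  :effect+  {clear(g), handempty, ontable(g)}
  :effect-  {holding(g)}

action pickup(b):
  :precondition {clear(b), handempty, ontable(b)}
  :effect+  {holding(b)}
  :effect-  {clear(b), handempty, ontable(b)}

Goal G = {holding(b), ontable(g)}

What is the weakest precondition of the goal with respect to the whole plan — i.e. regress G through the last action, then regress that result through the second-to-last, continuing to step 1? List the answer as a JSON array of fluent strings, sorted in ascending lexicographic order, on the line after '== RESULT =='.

Regress step by step:
  through step 3 (pickup(b)): drop {holding(b)}, keep {ontable(g)}, require {clear(b), handempty, ontable(b)}
    → {clear(b), handempty, ontable(b), ontable(g)}
  through step 2 (putdown(g)): drop {handempty, ontable(g)}, keep {clear(b), ontable(b)}, require {holding(g)}
    → {clear(b), holding(g), ontable(b)}
  through step 1 (unstack(g,a)): drop {holding(g)}, keep {clear(b), ontable(b)}, require {clear(g), handempty, on(g,a)}
    → {clear(b), clear(g), handempty, on(g,a), ontable(b)}

== RESULT ==
["clear(b)", "clear(g)", "handempty", "on(g,a)", "ontable(b)"]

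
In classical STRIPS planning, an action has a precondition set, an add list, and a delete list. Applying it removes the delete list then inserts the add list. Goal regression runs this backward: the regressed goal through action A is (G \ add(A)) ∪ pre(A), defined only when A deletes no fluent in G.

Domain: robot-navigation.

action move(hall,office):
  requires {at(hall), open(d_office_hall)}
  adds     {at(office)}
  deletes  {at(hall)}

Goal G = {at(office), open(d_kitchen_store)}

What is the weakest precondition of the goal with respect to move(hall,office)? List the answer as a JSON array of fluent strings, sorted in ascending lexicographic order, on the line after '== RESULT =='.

Compute (G \ add) ∪ pre:
  G ∩ del = {}  (empty — regression defined)
  G \ add = {at(office), open(d_kitchen_store)} \ {at(office)} = {open(d_kitchen_store)}
  ∪ pre   = {open(d_kitchen_store)} ∪ {at(hall), open(d_office_hall)}
          = {at(hall), open(d_kitchen_store), open(d_office_hall)}

== RESULT ==
["at(hall)", "open(d_kitchen_store)", "open(d_office_hall)"]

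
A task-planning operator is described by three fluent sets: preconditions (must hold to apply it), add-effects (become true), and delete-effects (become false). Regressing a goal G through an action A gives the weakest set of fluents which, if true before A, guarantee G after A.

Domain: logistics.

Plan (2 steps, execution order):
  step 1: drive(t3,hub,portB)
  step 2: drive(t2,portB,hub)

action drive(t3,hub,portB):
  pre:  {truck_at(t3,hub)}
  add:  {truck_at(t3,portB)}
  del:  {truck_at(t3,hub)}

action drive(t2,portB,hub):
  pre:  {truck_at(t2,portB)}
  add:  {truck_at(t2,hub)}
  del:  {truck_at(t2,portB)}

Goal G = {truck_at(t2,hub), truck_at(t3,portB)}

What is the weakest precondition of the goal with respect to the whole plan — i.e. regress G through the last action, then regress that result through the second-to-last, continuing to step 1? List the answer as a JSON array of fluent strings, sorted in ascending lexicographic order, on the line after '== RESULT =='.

Regress step by step:
  through step 2 (drive(t2,portB,hub)): drop {truck_at(t2,hub)}, keep {truck_at(t3,portB)}, require {truck_at(t2,portB)}
    → {truck_at(t2,portB), truck_at(t3,portB)}
  through step 1 (drive(t3,hub,portB)): drop {truck_at(t3,portB)}, keep {truck_at(t2,portB)}, require {truck_at(t3,hub)}
    → {truck_at(t2,portB), truck_at(t3,hub)}

== RESULT ==
["truck_at(t2,portB)", "truck_at(t3,hub)"]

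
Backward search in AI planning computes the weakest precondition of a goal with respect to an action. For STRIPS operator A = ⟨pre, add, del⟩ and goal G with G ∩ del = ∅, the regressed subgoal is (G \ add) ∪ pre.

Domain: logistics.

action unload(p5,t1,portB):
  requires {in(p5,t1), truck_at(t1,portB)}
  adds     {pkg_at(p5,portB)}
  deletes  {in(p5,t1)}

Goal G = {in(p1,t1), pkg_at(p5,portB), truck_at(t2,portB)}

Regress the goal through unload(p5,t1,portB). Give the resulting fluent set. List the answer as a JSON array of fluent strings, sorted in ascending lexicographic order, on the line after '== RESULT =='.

Compute (G \ add) ∪ pre:
  G ∩ del = {}  (empty — regression defined)
  G \ add = {in(p1,t1), pkg_at(p5,portB), truck_at(t2,portB)} \ {pkg_at(p5,portB)} = {in(p1,t1), truck_at(t2,portB)}
  ∪ pre   = {in(p1,t1), truck_at(t2,portB)} ∪ {in(p5,t1), truck_at(t1,portB)}
          = {in(p1,t1), in(p5,t1), truck_at(t1,portB), truck_at(t2,portB)}

== RESULT ==
["in(p1,t1)", "in(p5,t1)", "truck_at(t1,portB)", "truck_at(t2,portB)"]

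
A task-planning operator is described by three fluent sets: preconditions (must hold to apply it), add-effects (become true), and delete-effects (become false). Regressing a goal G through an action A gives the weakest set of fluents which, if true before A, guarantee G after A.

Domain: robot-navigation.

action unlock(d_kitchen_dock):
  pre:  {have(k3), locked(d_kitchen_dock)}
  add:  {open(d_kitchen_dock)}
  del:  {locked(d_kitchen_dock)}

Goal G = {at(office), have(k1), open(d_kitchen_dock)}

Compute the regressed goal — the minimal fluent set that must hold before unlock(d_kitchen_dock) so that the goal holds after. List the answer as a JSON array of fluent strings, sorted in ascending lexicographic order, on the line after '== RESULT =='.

Compute (G \ add) ∪ pre:
  G ∩ del = {}  (empty — regression defined)
  G \ add = {at(office), have(k1), open(d_kitchen_dock)} \ {open(d_kitchen_dock)} = {at(office), have(k1)}
  ∪ pre   = {at(office), have(k1)} ∪ {have(k3), locked(d_kitchen_dock)}
          = {at(office), have(k1), have(k3), locked(d_kitchen_dock)}

== RESULT ==
["at(office)", "have(k1)", "have(k3)", "locked(d_kitchen_dock)"]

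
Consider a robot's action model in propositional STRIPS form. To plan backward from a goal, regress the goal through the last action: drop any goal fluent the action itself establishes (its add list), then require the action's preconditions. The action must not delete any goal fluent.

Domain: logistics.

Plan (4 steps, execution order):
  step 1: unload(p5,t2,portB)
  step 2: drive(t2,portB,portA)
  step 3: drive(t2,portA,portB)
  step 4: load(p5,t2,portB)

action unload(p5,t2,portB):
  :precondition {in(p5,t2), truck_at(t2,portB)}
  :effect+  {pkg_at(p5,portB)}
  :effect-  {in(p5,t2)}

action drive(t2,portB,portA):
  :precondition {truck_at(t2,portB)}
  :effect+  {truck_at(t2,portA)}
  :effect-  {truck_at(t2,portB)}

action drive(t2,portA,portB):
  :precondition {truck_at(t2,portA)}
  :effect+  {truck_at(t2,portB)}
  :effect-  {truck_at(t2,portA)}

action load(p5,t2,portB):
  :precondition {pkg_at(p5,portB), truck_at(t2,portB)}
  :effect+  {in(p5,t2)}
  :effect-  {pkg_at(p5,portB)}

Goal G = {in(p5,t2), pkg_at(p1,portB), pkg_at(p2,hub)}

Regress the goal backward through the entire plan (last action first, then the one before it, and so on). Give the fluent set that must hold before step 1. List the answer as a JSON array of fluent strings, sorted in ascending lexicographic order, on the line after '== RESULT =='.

Work backward from the goal:
  through step 4 (load(p5,t2,portB)): drop {in(p5,t2)}, keep {pkg_at(p1,portB), pkg_at(p2,hub)}, require {pkg_at(p5,portB), truck_at(t2,portB)}
    → {pkg_at(p1,portB), pkg_at(p2,hub), pkg_at(p5,portB), truck_at(t2,portB)}
  through step 3 (drive(t2,portA,portB)): drop {truck_at(t2,portB)}, keep {pkg_at(p1,portB), pkg_at(p2,hub), pkg_at(p5,portB)}, require {truck_at(t2,portA)}
    → {pkg_at(p1,portB), pkg_at(p2,hub), pkg_at(p5,portB), truck_at(t2,portA)}
  through step 2 (drive(t2,portB,portA)): drop {truck_at(t2,portA)}, keep {pkg_at(p1,portB), pkg_at(p2,hub), pkg_at(p5,portB)}, require {truck_at(t2,portB)}
    → {pkg_at(p1,portB), pkg_at(p2,hub), pkg_at(p5,portB), truck_at(t2,portB)}
  through step 1 (unload(p5,t2,portB)): drop {pkg_at(p5,portB)}, keep {pkg_at(p1,portB), pkg_at(p2,hub), truck_at(t2,portB)}, require {in(p5,t2), truck_at(t2,portB)}
    → {in(p5,t2), pkg_at(p1,portB), pkg_at(p2,hub), truck_at(t2,portB)}

== RESULT ==
["in(p5,t2)", "pkg_at(p1,portB)", "pkg_at(p2,hub)", "truck_at(t2,portB)"]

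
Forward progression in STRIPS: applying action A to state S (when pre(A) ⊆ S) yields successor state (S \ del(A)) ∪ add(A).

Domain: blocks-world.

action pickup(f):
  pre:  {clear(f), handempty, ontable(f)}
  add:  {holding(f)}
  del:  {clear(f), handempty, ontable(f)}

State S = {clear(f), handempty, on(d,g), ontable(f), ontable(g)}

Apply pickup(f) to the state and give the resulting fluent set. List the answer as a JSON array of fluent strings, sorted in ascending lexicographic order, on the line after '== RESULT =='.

Progress:
  pre ⊆ S: {clear(f), handempty, ontable(f)} ⊆ S  — applicable
  S \ del = {on(d,g), ontable(g)}
  ∪ add   = {holding(f), on(d,g), ontable(g)}

== RESULT ==
["holding(f)", "on(d,g)", "ontable(g)"]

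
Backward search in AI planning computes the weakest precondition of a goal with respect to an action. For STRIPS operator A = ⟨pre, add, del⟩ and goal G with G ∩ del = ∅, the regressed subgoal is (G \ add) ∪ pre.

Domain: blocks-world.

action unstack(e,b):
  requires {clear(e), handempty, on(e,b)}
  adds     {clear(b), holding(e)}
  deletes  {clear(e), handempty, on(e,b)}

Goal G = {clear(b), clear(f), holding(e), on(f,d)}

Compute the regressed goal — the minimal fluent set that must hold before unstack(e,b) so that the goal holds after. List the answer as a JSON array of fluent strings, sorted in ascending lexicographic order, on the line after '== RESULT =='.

Compute (G \ add) ∪ pre:
  G ∩ del = {}  (empty — regression defined)
  G \ add = {clear(b), clear(f), holding(e), on(f,d)} \ {clear(b), holding(e)} = {clear(f), on(f,d)}
  ∪ pre   = {clear(f), on(f,d)} ∪ {clear(e), handempty, on(e,b)}
          = {clear(e), clear(f), handempty, on(e,b), on(f,d)}

== RESULT ==
["clear(e)", "clear(f)", "handempty", "on(e,b)", "on(f,d)"]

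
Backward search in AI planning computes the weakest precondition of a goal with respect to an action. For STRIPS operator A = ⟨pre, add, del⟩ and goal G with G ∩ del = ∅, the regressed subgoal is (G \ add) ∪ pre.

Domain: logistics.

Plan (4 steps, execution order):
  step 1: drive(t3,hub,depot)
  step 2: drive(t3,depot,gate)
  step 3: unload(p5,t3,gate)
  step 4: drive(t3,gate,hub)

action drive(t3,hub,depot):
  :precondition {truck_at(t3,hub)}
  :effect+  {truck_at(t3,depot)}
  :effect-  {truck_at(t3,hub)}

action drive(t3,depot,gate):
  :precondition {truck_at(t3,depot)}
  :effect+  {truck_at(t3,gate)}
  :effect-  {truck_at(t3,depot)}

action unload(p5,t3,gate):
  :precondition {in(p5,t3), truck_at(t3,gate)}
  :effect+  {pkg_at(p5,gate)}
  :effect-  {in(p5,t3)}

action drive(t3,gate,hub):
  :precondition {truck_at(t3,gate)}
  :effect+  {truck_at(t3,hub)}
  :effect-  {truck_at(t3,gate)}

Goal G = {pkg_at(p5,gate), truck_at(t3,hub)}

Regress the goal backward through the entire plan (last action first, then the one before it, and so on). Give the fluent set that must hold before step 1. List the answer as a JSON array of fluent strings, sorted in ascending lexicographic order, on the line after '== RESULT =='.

Work backward from the goal:
  through step 4 (drive(t3,gate,hub)): drop {truck_at(t3,hub)}, keep {pkg_at(p5,gate)}, require {truck_at(t3,gate)}
    → {pkg_at(p5,gate), truck_at(t3,gate)}
  through step 3 (unload(p5,t3,gate)): drop {pkg_at(p5,gate)}, keep {truck_at(t3,gate)}, require {in(p5,t3), truck_at(t3,gate)}
    → {in(p5,t3), truck_at(t3,gate)}
  through step 2 (drive(t3,depot,gate)): drop {truck_at(t3,gate)}, keep {in(p5,t3)}, require {truck_at(t3,depot)}
    → {in(p5,t3), truck_at(t3,depot)}
  through step 1 (drive(t3,hub,depot)): drop {truck_at(t3,depot)}, keep {in(p5,t3)}, require {truck_at(t3,hub)}
    → {in(p5,t3), truck_at(t3,hub)}

== RESULT ==
["in(p5,t3)", "truck_at(t3,hub)"]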